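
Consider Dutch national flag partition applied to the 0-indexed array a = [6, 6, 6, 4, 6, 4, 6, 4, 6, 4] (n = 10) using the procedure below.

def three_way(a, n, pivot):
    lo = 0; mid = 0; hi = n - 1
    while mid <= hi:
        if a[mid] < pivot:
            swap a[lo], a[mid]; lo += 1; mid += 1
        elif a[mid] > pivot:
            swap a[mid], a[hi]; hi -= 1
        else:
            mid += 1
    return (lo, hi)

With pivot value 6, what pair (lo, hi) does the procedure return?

pivot = 6; lo=0, mid=0, hi=9
a[mid]=6=6: mid=1
a[mid]=6=6: mid=2
a[mid]=6=6: mid=3
a[mid]=4<6: swap a[0],a[3]; lo=1,mid=4 → [4, 6, 6, 6, 6, 4, 6, 4, 6, 4]
a[mid]=6=6: mid=5
a[mid]=4<6: swap a[1],a[5]; lo=2,mid=6 → [4, 4, 6, 6, 6, 6, 6, 4, 6, 4]
a[mid]=6=6: mid=7
a[mid]=4<6: swap a[2],a[7]; lo=3,mid=8 → [4, 4, 4, 6, 6, 6, 6, 6, 6, 4]
a[mid]=6=6: mid=9
a[mid]=4<6: swap a[3],a[9]; lo=4,mid=10 → [4, 4, 4, 4, 6, 6, 6, 6, 6, 6]
end: lo=4, hi=9; a = [4, 4, 4, 4, 6, 6, 6, 6, 6, 6]

(4, 9)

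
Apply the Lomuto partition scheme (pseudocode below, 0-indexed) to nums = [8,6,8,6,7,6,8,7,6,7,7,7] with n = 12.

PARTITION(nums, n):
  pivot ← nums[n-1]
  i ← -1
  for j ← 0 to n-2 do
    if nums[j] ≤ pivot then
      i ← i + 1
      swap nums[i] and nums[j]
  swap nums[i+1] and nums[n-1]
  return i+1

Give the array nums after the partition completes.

pivot = nums[11] = 7; i = -1
j=0: nums[0]=8 > 7 → no swap
j=1: nums[1]=6 ≤ 7 → i=0, swap nums[0],nums[1] → [6,8,8,6,7,6,8,7,6,7,7,7]
j=2: nums[2]=8 > 7 → no swap
j=3: nums[3]=6 ≤ 7 → i=1, swap nums[1],nums[3] → [6,6,8,8,7,6,8,7,6,7,7,7]
j=4: nums[4]=7 ≤ 7 → i=2, swap nums[2],nums[4] → [6,6,7,8,8,6,8,7,6,7,7,7]
j=5: nums[5]=6 ≤ 7 → i=3, swap nums[3],nums[5] → [6,6,7,6,8,8,8,7,6,7,7,7]
j=6: nums[6]=8 > 7 → no swap
j=7: nums[7]=7 ≤ 7 → i=4, swap nums[4],nums[7] → [6,6,7,6,7,8,8,8,6,7,7,7]
j=8: nums[8]=6 ≤ 7 → i=5, swap nums[5],nums[8] → [6,6,7,6,7,6,8,8,8,7,7,7]
j=9: nums[9]=7 ≤ 7 → i=6, swap nums[6],nums[9] → [6,6,7,6,7,6,7,8,8,8,7,7]
j=10: nums[10]=7 ≤ 7 → i=7, swap nums[7],nums[10] → [6,6,7,6,7,6,7,7,8,8,8,7]
final swap nums[8],nums[11] → [6,6,7,6,7,6,7,7,7,8,8,8]; return 8

[6,6,7,6,7,6,7,7,7,8,8,8]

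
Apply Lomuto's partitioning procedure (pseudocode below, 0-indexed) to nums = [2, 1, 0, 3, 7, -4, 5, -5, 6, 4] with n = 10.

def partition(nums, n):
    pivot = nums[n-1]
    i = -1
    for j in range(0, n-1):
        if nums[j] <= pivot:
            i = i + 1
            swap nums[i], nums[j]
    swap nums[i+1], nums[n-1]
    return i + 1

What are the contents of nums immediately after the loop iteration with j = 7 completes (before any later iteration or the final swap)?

[2, 1, 0, 3, -4, -5, 5, 7, 6, 4]

pivot = nums[9] = 4; i = -1
j=0: nums[0]=2 ≤ 4 → i=0, swap nums[0],nums[0] (no change) → [2, 1, 0, 3, 7, -4, 5, -5, 6, 4]
j=1: nums[1]=1 ≤ 4 → i=1, swap nums[1],nums[1] (no change) → [2, 1, 0, 3, 7, -4, 5, -5, 6, 4]
j=2: nums[2]=0 ≤ 4 → i=2, swap nums[2],nums[2] (no change) → [2, 1, 0, 3, 7, -4, 5, -5, 6, 4]
j=3: nums[3]=3 ≤ 4 → i=3, swap nums[3],nums[3] (no change) → [2, 1, 0, 3, 7, -4, 5, -5, 6, 4]
j=4: nums[4]=7 > 4 → no swap
j=5: nums[5]=-4 ≤ 4 → i=4, swap nums[4],nums[5] → [2, 1, 0, 3, -4, 7, 5, -5, 6, 4]
j=6: nums[6]=5 > 4 → no swap
j=7: nums[7]=-5 ≤ 4 → i=5, swap nums[5],nums[7] → [2, 1, 0, 3, -4, -5, 5, 7, 6, 4]
(after j=7) nums = [2, 1, 0, 3, -4, -5, 5, 7, 6, 4]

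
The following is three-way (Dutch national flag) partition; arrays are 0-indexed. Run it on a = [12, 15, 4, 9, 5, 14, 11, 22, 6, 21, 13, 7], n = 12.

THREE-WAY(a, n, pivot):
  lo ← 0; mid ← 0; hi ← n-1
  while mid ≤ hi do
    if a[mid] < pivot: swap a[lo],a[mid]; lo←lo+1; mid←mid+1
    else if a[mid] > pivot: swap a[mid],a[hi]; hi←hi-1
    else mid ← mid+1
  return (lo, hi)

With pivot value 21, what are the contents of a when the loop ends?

[12, 15, 4, 9, 5, 14, 11, 7, 6, 13, 21, 22]

pivot = 21; lo=0, mid=0, hi=11
a[mid]=12<21: swap a[0],a[0]; lo=1,mid=1 → [12, 15, 4, 9, 5, 14, 11, 22, 6, 21, 13, 7]
a[mid]=15<21: swap a[1],a[1]; lo=2,mid=2 → [12, 15, 4, 9, 5, 14, 11, 22, 6, 21, 13, 7]
a[mid]=4<21: swap a[2],a[2]; lo=3,mid=3 → [12, 15, 4, 9, 5, 14, 11, 22, 6, 21, 13, 7]
a[mid]=9<21: swap a[3],a[3]; lo=4,mid=4 → [12, 15, 4, 9, 5, 14, 11, 22, 6, 21, 13, 7]
a[mid]=5<21: swap a[4],a[4]; lo=5,mid=5 → [12, 15, 4, 9, 5, 14, 11, 22, 6, 21, 13, 7]
a[mid]=14<21: swap a[5],a[5]; lo=6,mid=6 → [12, 15, 4, 9, 5, 14, 11, 22, 6, 21, 13, 7]
a[mid]=11<21: swap a[6],a[6]; lo=7,mid=7 → [12, 15, 4, 9, 5, 14, 11, 22, 6, 21, 13, 7]
a[mid]=22>21: swap a[7],a[11]; hi=10 → [12, 15, 4, 9, 5, 14, 11, 7, 6, 21, 13, 22]
a[mid]=7<21: swap a[7],a[7]; lo=8,mid=8 → [12, 15, 4, 9, 5, 14, 11, 7, 6, 21, 13, 22]
a[mid]=6<21: swap a[8],a[8]; lo=9,mid=9 → [12, 15, 4, 9, 5, 14, 11, 7, 6, 21, 13, 22]
a[mid]=21=21: mid=10
a[mid]=13<21: swap a[9],a[10]; lo=10,mid=11 → [12, 15, 4, 9, 5, 14, 11, 7, 6, 13, 21, 22]
end: lo=10, hi=10; a = [12, 15, 4, 9, 5, 14, 11, 7, 6, 13, 21, 22]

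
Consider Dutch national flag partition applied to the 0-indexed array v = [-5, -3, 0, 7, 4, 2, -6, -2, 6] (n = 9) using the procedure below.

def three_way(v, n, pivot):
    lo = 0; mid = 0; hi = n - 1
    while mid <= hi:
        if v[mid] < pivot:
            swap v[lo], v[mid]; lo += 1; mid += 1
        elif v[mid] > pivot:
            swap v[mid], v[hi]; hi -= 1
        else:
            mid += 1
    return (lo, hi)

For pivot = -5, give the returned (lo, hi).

pivot = -5; lo=0, mid=0, hi=8
v[mid]=-5=-5: mid=1
v[mid]=-3>-5: swap v[1],v[8]; hi=7 → [-5, 6, 0, 7, 4, 2, -6, -2, -3]
v[mid]=6>-5: swap v[1],v[7]; hi=6 → [-5, -2, 0, 7, 4, 2, -6, 6, -3]
v[mid]=-2>-5: swap v[1],v[6]; hi=5 → [-5, -6, 0, 7, 4, 2, -2, 6, -3]
v[mid]=-6<-5: swap v[0],v[1]; lo=1,mid=2 → [-6, -5, 0, 7, 4, 2, -2, 6, -3]
v[mid]=0>-5: swap v[2],v[5]; hi=4 → [-6, -5, 2, 7, 4, 0, -2, 6, -3]
v[mid]=2>-5: swap v[2],v[4]; hi=3 → [-6, -5, 4, 7, 2, 0, -2, 6, -3]
v[mid]=4>-5: swap v[2],v[3]; hi=2 → [-6, -5, 7, 4, 2, 0, -2, 6, -3]
v[mid]=7>-5: swap v[2],v[2]; hi=1 → [-6, -5, 7, 4, 2, 0, -2, 6, -3]
end: lo=1, hi=1; v = [-6, -5, 7, 4, 2, 0, -2, 6, -3]

(1, 1)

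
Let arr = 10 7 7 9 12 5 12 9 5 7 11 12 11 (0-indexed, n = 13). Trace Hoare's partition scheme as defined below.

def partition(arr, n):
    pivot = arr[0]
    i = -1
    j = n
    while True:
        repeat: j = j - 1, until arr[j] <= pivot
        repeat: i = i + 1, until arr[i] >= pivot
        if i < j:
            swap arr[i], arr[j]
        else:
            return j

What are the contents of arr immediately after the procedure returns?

7 7 7 9 5 5 9 12 12 10 11 12 11

pivot = arr[0] = 10; i = -1, j = 13
j→9 (arr[9]=7≤10), i→0 (arr[0]=10≥10); i<j, swap → 7 7 7 9 12 5 12 9 5 10 11 12 11
j→8 (arr[8]=5≤10), i→4 (arr[4]=12≥10); i<j, swap → 7 7 7 9 5 5 12 9 12 10 11 12 11
j→7 (arr[7]=9≤10), i→6 (arr[6]=12≥10); i<j, swap → 7 7 7 9 5 5 9 12 12 10 11 12 11
j→6, i→7; i≥j, return j=6. arr = 7 7 7 9 5 5 9 12 12 10 11 12 11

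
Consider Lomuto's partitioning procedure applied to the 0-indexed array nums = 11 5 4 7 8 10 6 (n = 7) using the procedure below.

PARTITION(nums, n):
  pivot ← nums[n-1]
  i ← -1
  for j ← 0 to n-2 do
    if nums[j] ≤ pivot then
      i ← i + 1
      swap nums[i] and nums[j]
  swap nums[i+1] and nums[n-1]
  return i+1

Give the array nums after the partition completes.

pivot = nums[6] = 6; i = -1
j=0: nums[0]=11 > 6 → no swap
j=1: nums[1]=5 ≤ 6 → i=0, swap nums[0],nums[1] → 5 11 4 7 8 10 6
j=2: nums[2]=4 ≤ 6 → i=1, swap nums[1],nums[2] → 5 4 11 7 8 10 6
j=3: nums[3]=7 > 6 → no swap
j=4: nums[4]=8 > 6 → no swap
j=5: nums[5]=10 > 6 → no swap
final swap nums[2],nums[6] → 5 4 6 7 8 10 11; return 2

5 4 6 7 8 10 11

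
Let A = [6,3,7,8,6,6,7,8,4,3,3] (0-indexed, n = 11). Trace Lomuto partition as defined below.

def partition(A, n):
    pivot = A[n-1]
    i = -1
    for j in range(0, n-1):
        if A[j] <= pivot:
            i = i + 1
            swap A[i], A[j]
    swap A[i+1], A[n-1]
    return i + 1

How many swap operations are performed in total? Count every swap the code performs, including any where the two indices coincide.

3

pivot = A[10] = 3; i = -1
j=0: A[0]=6 > 3 → no swap
j=1: A[1]=3 ≤ 3 → i=0, swap A[0],A[1] → [3,6,7,8,6,6,7,8,4,3,3]
j=2: A[2]=7 > 3 → no swap
j=3: A[3]=8 > 3 → no swap
j=4: A[4]=6 > 3 → no swap
j=5: A[5]=6 > 3 → no swap
j=6: A[6]=7 > 3 → no swap
j=7: A[7]=8 > 3 → no swap
j=8: A[8]=4 > 3 → no swap
j=9: A[9]=3 ≤ 3 → i=1, swap A[1],A[9] → [3,3,7,8,6,6,7,8,4,6,3]
final swap A[2],A[10] → [3,3,3,8,6,6,7,8,4,6,7]; return 2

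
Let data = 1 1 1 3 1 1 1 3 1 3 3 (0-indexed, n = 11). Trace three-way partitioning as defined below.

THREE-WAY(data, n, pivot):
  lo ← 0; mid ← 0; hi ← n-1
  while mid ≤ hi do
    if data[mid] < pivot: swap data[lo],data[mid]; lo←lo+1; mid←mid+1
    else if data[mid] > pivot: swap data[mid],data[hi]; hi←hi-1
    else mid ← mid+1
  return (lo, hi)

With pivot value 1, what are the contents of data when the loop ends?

1 1 1 1 1 1 1 3 3 3 3

pivot = 1; lo=0, mid=0, hi=10
data[mid]=1=1: mid=1
data[mid]=1=1: mid=2
data[mid]=1=1: mid=3
data[mid]=3>1: swap data[3],data[10]; hi=9 → 1 1 1 3 1 1 1 3 1 3 3
data[mid]=3>1: swap data[3],data[9]; hi=8 → 1 1 1 3 1 1 1 3 1 3 3
data[mid]=3>1: swap data[3],data[8]; hi=7 → 1 1 1 1 1 1 1 3 3 3 3
data[mid]=1=1: mid=4
data[mid]=1=1: mid=5
data[mid]=1=1: mid=6
data[mid]=1=1: mid=7
data[mid]=3>1: swap data[7],data[7]; hi=6 → 1 1 1 1 1 1 1 3 3 3 3
end: lo=0, hi=6; data = 1 1 1 1 1 1 1 3 3 3 3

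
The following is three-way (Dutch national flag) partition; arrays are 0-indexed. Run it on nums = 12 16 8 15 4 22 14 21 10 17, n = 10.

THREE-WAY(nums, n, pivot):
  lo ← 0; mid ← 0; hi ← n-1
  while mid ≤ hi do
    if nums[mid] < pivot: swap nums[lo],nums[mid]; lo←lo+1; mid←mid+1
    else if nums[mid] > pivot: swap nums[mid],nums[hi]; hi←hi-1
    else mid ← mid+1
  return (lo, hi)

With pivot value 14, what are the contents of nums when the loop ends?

pivot = 14; lo=0, mid=0, hi=9
nums[mid]=12<14: swap nums[0],nums[0]; lo=1,mid=1 → 12 16 8 15 4 22 14 21 10 17
nums[mid]=16>14: swap nums[1],nums[9]; hi=8 → 12 17 8 15 4 22 14 21 10 16
nums[mid]=17>14: swap nums[1],nums[8]; hi=7 → 12 10 8 15 4 22 14 21 17 16
nums[mid]=10<14: swap nums[1],nums[1]; lo=2,mid=2 → 12 10 8 15 4 22 14 21 17 16
nums[mid]=8<14: swap nums[2],nums[2]; lo=3,mid=3 → 12 10 8 15 4 22 14 21 17 16
nums[mid]=15>14: swap nums[3],nums[7]; hi=6 → 12 10 8 21 4 22 14 15 17 16
nums[mid]=21>14: swap nums[3],nums[6]; hi=5 → 12 10 8 14 4 22 21 15 17 16
nums[mid]=14=14: mid=4
nums[mid]=4<14: swap nums[3],nums[4]; lo=4,mid=5 → 12 10 8 4 14 22 21 15 17 16
nums[mid]=22>14: swap nums[5],nums[5]; hi=4 → 12 10 8 4 14 22 21 15 17 16
end: lo=4, hi=4; nums = 12 10 8 4 14 22 21 15 17 16

12 10 8 4 14 22 21 15 17 16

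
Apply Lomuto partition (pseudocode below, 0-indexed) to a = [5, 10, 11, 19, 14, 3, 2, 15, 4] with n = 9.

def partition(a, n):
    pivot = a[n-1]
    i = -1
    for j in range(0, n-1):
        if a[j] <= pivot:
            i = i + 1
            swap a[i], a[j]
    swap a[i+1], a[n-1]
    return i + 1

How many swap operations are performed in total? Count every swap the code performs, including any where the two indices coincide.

3

pivot = a[8] = 4; i = -1
j=0: a[0]=5 > 4 → no swap
j=1: a[1]=10 > 4 → no swap
j=2: a[2]=11 > 4 → no swap
j=3: a[3]=19 > 4 → no swap
j=4: a[4]=14 > 4 → no swap
j=5: a[5]=3 ≤ 4 → i=0, swap a[0],a[5] → [3, 10, 11, 19, 14, 5, 2, 15, 4]
j=6: a[6]=2 ≤ 4 → i=1, swap a[1],a[6] → [3, 2, 11, 19, 14, 5, 10, 15, 4]
j=7: a[7]=15 > 4 → no swap
final swap a[2],a[8] → [3, 2, 4, 19, 14, 5, 10, 15, 11]; return 2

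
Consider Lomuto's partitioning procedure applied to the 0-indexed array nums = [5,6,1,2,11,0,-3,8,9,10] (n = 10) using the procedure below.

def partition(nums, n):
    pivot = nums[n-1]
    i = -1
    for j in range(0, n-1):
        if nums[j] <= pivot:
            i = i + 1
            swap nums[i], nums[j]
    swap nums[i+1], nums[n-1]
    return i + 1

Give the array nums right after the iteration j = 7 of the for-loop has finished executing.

pivot = nums[9] = 10; i = -1
j=0: nums[0]=5 ≤ 10 → i=0, swap nums[0],nums[0] (no change) → [5,6,1,2,11,0,-3,8,9,10]
j=1: nums[1]=6 ≤ 10 → i=1, swap nums[1],nums[1] (no change) → [5,6,1,2,11,0,-3,8,9,10]
j=2: nums[2]=1 ≤ 10 → i=2, swap nums[2],nums[2] (no change) → [5,6,1,2,11,0,-3,8,9,10]
j=3: nums[3]=2 ≤ 10 → i=3, swap nums[3],nums[3] (no change) → [5,6,1,2,11,0,-3,8,9,10]
j=4: nums[4]=11 > 10 → no swap
j=5: nums[5]=0 ≤ 10 → i=4, swap nums[4],nums[5] → [5,6,1,2,0,11,-3,8,9,10]
j=6: nums[6]=-3 ≤ 10 → i=5, swap nums[5],nums[6] → [5,6,1,2,0,-3,11,8,9,10]
j=7: nums[7]=8 ≤ 10 → i=6, swap nums[6],nums[7] → [5,6,1,2,0,-3,8,11,9,10]
(after j=7) nums = [5,6,1,2,0,-3,8,11,9,10]

[5,6,1,2,0,-3,8,11,9,10]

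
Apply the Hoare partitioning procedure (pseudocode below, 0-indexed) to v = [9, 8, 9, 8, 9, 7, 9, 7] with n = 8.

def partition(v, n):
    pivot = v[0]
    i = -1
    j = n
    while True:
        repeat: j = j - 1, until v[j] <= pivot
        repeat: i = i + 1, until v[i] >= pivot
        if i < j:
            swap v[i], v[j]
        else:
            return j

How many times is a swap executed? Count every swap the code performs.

3

pivot=9
j stops at 7 (7), i stops at 0 (9); swap ⇒ [7, 8, 9, 8, 9, 7, 9, 9]
j stops at 6 (9), i stops at 2 (9); swap ⇒ [7, 8, 9, 8, 9, 7, 9, 9]
j stops at 5 (7), i stops at 4 (9); swap ⇒ [7, 8, 9, 8, 7, 9, 9, 9]
j stops at 4, i stops at 5; i≥j ⇒ return 4. v=[7, 8, 9, 8, 7, 9, 9, 9]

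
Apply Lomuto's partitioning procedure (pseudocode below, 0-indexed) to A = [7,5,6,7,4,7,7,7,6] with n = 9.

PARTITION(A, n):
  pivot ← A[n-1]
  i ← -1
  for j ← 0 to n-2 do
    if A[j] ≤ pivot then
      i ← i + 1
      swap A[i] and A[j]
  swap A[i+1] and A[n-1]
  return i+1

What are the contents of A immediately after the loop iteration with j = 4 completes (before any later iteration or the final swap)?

pivot=6, i=-1
j=0: 7>6, skip
j=1: 5≤6, i=0, swap(0,1) ⇒ [5,7,6,7,4,7,7,7,6]
j=2: 6≤6, i=1, swap(1,2) ⇒ [5,6,7,7,4,7,7,7,6]
j=3: 7>6, skip
j=4: 4≤6, i=2, swap(2,4) ⇒ [5,6,4,7,7,7,7,7,6]
(after j=4) A = [5,6,4,7,7,7,7,7,6]

[5,6,4,7,7,7,7,7,6]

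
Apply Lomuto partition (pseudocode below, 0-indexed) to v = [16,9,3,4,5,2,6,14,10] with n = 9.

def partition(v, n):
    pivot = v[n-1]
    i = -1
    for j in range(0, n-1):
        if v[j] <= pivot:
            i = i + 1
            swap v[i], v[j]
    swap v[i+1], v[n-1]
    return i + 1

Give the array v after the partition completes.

[9,3,4,5,2,6,10,14,16]

pivot = v[8] = 10; i = -1
j=0: v[0]=16 > 10 → no swap
j=1: v[1]=9 ≤ 10 → i=0, swap v[0],v[1] → [9,16,3,4,5,2,6,14,10]
j=2: v[2]=3 ≤ 10 → i=1, swap v[1],v[2] → [9,3,16,4,5,2,6,14,10]
j=3: v[3]=4 ≤ 10 → i=2, swap v[2],v[3] → [9,3,4,16,5,2,6,14,10]
j=4: v[4]=5 ≤ 10 → i=3, swap v[3],v[4] → [9,3,4,5,16,2,6,14,10]
j=5: v[5]=2 ≤ 10 → i=4, swap v[4],v[5] → [9,3,4,5,2,16,6,14,10]
j=6: v[6]=6 ≤ 10 → i=5, swap v[5],v[6] → [9,3,4,5,2,6,16,14,10]
j=7: v[7]=14 > 10 → no swap
final swap v[6],v[8] → [9,3,4,5,2,6,10,14,16]; return 6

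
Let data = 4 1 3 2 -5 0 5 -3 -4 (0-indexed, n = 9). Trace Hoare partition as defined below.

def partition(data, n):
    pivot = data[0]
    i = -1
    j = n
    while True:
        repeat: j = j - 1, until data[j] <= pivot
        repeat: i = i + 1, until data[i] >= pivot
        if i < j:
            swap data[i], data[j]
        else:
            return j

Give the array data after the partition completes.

-4 1 3 2 -5 0 -3 5 4

pivot=4
j stops at 8 (-4), i stops at 0 (4); swap ⇒ -4 1 3 2 -5 0 5 -3 4
j stops at 7 (-3), i stops at 6 (5); swap ⇒ -4 1 3 2 -5 0 -3 5 4
j stops at 6, i stops at 7; i≥j ⇒ return 6. data=-4 1 3 2 -5 0 -3 5 4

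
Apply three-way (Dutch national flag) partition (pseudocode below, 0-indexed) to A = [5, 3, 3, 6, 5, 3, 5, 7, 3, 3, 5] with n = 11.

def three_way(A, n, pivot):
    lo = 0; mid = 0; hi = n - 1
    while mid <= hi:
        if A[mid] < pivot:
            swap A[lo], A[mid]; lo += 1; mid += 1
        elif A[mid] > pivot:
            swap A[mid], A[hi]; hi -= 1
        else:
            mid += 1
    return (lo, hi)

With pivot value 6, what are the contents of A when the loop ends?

lo=0 mid=0 hi=10
5<6: swap(0,0), lo=1 mid=1 ⇒ [5, 3, 3, 6, 5, 3, 5, 7, 3, 3, 5]
3<6: swap(1,1), lo=2 mid=2 ⇒ [5, 3, 3, 6, 5, 3, 5, 7, 3, 3, 5]
3<6: swap(2,2), lo=3 mid=3 ⇒ [5, 3, 3, 6, 5, 3, 5, 7, 3, 3, 5]
6=6: mid=4
5<6: swap(3,4), lo=4 mid=5 ⇒ [5, 3, 3, 5, 6, 3, 5, 7, 3, 3, 5]
3<6: swap(4,5), lo=5 mid=6 ⇒ [5, 3, 3, 5, 3, 6, 5, 7, 3, 3, 5]
5<6: swap(5,6), lo=6 mid=7 ⇒ [5, 3, 3, 5, 3, 5, 6, 7, 3, 3, 5]
7>6: swap(7,10), hi=9 ⇒ [5, 3, 3, 5, 3, 5, 6, 5, 3, 3, 7]
5<6: swap(6,7), lo=7 mid=8 ⇒ [5, 3, 3, 5, 3, 5, 5, 6, 3, 3, 7]
3<6: swap(7,8), lo=8 mid=9 ⇒ [5, 3, 3, 5, 3, 5, 5, 3, 6, 3, 7]
3<6: swap(8,9), lo=9 mid=10 ⇒ [5, 3, 3, 5, 3, 5, 5, 3, 3, 6, 7]
done. lo=9 hi=9; A=[5, 3, 3, 5, 3, 5, 5, 3, 3, 6, 7]

[5, 3, 3, 5, 3, 5, 5, 3, 3, 6, 7]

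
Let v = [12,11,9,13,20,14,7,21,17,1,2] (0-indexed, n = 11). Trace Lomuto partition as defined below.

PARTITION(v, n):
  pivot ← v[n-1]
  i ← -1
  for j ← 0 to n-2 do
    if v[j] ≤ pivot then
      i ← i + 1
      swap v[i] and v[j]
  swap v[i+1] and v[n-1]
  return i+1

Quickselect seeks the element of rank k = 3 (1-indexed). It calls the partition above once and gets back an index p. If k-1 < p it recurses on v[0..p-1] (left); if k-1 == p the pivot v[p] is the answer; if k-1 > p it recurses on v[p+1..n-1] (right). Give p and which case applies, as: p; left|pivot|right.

1; right

pivot = v[10] = 2; i = -1
j=0: v[0]=12 > 2 → no swap
j=1: v[1]=11 > 2 → no swap
j=2: v[2]=9 > 2 → no swap
j=3: v[3]=13 > 2 → no swap
j=4: v[4]=20 > 2 → no swap
j=5: v[5]=14 > 2 → no swap
j=6: v[6]=7 > 2 → no swap
j=7: v[7]=21 > 2 → no swap
j=8: v[8]=17 > 2 → no swap
j=9: v[9]=1 ≤ 2 → i=0, swap v[0],v[9] → [1,11,9,13,20,14,7,21,17,12,2]
final swap v[1],v[10] → [1,2,9,13,20,14,7,21,17,12,11]; return 1
p = 1; k-1 = 2 > 1 ⇒ right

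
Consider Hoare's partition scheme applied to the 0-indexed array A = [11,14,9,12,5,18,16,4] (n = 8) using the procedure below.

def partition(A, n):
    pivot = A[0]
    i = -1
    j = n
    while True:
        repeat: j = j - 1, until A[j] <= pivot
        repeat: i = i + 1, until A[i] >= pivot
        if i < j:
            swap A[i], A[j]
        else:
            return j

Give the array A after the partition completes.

pivot=11
j stops at 7 (4), i stops at 0 (11); swap ⇒ [4,14,9,12,5,18,16,11]
j stops at 4 (5), i stops at 1 (14); swap ⇒ [4,5,9,12,14,18,16,11]
j stops at 2, i stops at 3; i≥j ⇒ return 2. A=[4,5,9,12,14,18,16,11]

[4,5,9,12,14,18,16,11]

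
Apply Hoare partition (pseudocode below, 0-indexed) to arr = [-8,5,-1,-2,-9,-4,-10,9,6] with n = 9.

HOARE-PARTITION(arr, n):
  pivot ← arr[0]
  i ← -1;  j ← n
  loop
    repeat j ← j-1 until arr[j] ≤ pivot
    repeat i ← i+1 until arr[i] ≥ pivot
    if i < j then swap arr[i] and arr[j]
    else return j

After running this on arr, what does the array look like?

[-10,-9,-1,-2,5,-4,-8,9,6]

pivot=-8
j stops at 6 (-10), i stops at 0 (-8); swap ⇒ [-10,5,-1,-2,-9,-4,-8,9,6]
j stops at 4 (-9), i stops at 1 (5); swap ⇒ [-10,-9,-1,-2,5,-4,-8,9,6]
j stops at 1, i stops at 2; i≥j ⇒ return 1. arr=[-10,-9,-1,-2,5,-4,-8,9,6]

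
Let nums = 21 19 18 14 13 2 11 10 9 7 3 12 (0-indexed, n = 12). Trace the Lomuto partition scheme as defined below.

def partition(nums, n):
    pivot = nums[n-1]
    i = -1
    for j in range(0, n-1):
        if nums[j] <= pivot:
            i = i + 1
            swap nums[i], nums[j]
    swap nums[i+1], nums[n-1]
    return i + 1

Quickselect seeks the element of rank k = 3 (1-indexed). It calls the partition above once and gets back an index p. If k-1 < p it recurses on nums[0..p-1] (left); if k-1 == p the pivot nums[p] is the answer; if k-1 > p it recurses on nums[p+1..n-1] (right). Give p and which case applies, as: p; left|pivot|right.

6; left

pivot = nums[11] = 12; i = -1
j=0: nums[0]=21 > 12 → no swap
j=1: nums[1]=19 > 12 → no swap
j=2: nums[2]=18 > 12 → no swap
j=3: nums[3]=14 > 12 → no swap
j=4: nums[4]=13 > 12 → no swap
j=5: nums[5]=2 ≤ 12 → i=0, swap nums[0],nums[5] → 2 19 18 14 13 21 11 10 9 7 3 12
j=6: nums[6]=11 ≤ 12 → i=1, swap nums[1],nums[6] → 2 11 18 14 13 21 19 10 9 7 3 12
j=7: nums[7]=10 ≤ 12 → i=2, swap nums[2],nums[7] → 2 11 10 14 13 21 19 18 9 7 3 12
j=8: nums[8]=9 ≤ 12 → i=3, swap nums[3],nums[8] → 2 11 10 9 13 21 19 18 14 7 3 12
j=9: nums[9]=7 ≤ 12 → i=4, swap nums[4],nums[9] → 2 11 10 9 7 21 19 18 14 13 3 12
j=10: nums[10]=3 ≤ 12 → i=5, swap nums[5],nums[10] → 2 11 10 9 7 3 19 18 14 13 21 12
final swap nums[6],nums[11] → 2 11 10 9 7 3 12 18 14 13 21 19; return 6
p = 6; k-1 = 2 < 6 ⇒ left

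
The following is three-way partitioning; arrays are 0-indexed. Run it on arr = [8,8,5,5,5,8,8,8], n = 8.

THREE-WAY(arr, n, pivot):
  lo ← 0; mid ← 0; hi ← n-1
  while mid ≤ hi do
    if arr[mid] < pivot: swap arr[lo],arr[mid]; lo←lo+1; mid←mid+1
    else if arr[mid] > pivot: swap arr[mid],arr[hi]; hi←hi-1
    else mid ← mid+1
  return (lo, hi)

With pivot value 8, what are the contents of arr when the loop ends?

[5,5,5,8,8,8,8,8]

lo=0 mid=0 hi=7
8=8: mid=1
8=8: mid=2
5<8: swap(0,2), lo=1 mid=3 ⇒ [5,8,8,5,5,8,8,8]
5<8: swap(1,3), lo=2 mid=4 ⇒ [5,5,8,8,5,8,8,8]
5<8: swap(2,4), lo=3 mid=5 ⇒ [5,5,5,8,8,8,8,8]
8=8: mid=6
8=8: mid=7
8=8: mid=8
done. lo=3 hi=7; arr=[5,5,5,8,8,8,8,8]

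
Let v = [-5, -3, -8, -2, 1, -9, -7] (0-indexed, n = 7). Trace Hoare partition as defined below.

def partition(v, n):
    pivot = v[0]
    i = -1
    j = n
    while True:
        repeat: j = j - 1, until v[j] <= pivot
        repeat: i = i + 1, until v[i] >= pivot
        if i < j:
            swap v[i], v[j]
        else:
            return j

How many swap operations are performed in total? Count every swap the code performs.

pivot = v[0] = -5; i = -1, j = 7
j→6 (v[6]=-7≤-5), i→0 (v[0]=-5≥-5); i<j, swap → [-7, -3, -8, -2, 1, -9, -5]
j→5 (v[5]=-9≤-5), i→1 (v[1]=-3≥-5); i<j, swap → [-7, -9, -8, -2, 1, -3, -5]
j→2, i→3; i≥j, return j=2. v = [-7, -9, -8, -2, 1, -3, -5]

2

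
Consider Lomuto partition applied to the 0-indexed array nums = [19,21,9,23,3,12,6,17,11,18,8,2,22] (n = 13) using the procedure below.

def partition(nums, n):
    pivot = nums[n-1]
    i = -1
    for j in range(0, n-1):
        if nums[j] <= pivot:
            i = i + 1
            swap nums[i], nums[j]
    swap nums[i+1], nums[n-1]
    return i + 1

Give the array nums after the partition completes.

[19,21,9,3,12,6,17,11,18,8,2,22,23]

pivot=22, i=-1
j=0: 19≤22, i=0, swap(0,0) ⇒ [19,21,9,23,3,12,6,17,11,18,8,2,22]
j=1: 21≤22, i=1, swap(1,1) ⇒ [19,21,9,23,3,12,6,17,11,18,8,2,22]
j=2: 9≤22, i=2, swap(2,2) ⇒ [19,21,9,23,3,12,6,17,11,18,8,2,22]
j=3: 23>22, skip
j=4: 3≤22, i=3, swap(3,4) ⇒ [19,21,9,3,23,12,6,17,11,18,8,2,22]
j=5: 12≤22, i=4, swap(4,5) ⇒ [19,21,9,3,12,23,6,17,11,18,8,2,22]
j=6: 6≤22, i=5, swap(5,6) ⇒ [19,21,9,3,12,6,23,17,11,18,8,2,22]
j=7: 17≤22, i=6, swap(6,7) ⇒ [19,21,9,3,12,6,17,23,11,18,8,2,22]
j=8: 11≤22, i=7, swap(7,8) ⇒ [19,21,9,3,12,6,17,11,23,18,8,2,22]
j=9: 18≤22, i=8, swap(8,9) ⇒ [19,21,9,3,12,6,17,11,18,23,8,2,22]
j=10: 8≤22, i=9, swap(9,10) ⇒ [19,21,9,3,12,6,17,11,18,8,23,2,22]
j=11: 2≤22, i=10, swap(10,11) ⇒ [19,21,9,3,12,6,17,11,18,8,2,23,22]
swap(11,12) ⇒ [19,21,9,3,12,6,17,11,18,8,2,22,23]; return 11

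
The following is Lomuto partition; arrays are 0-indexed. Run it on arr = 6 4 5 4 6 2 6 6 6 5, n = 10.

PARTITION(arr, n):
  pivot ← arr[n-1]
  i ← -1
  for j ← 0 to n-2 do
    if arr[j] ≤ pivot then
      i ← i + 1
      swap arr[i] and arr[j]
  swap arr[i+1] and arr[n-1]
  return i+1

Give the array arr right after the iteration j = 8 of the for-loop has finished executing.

4 5 4 2 6 6 6 6 6 5

pivot = arr[9] = 5; i = -1
j=0: arr[0]=6 > 5 → no swap
j=1: arr[1]=4 ≤ 5 → i=0, swap arr[0],arr[1] → 4 6 5 4 6 2 6 6 6 5
j=2: arr[2]=5 ≤ 5 → i=1, swap arr[1],arr[2] → 4 5 6 4 6 2 6 6 6 5
j=3: arr[3]=4 ≤ 5 → i=2, swap arr[2],arr[3] → 4 5 4 6 6 2 6 6 6 5
j=4: arr[4]=6 > 5 → no swap
j=5: arr[5]=2 ≤ 5 → i=3, swap arr[3],arr[5] → 4 5 4 2 6 6 6 6 6 5
j=6: arr[6]=6 > 5 → no swap
j=7: arr[7]=6 > 5 → no swap
j=8: arr[8]=6 > 5 → no swap
(after j=8) arr = 4 5 4 2 6 6 6 6 6 5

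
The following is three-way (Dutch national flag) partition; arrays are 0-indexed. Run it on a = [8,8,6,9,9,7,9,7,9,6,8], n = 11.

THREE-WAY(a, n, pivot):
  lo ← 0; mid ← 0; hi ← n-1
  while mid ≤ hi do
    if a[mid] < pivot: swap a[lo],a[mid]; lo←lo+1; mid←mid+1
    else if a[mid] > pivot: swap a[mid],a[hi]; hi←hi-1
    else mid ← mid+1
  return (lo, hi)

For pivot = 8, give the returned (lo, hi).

pivot = 8; lo=0, mid=0, hi=10
a[mid]=8=8: mid=1
a[mid]=8=8: mid=2
a[mid]=6<8: swap a[0],a[2]; lo=1,mid=3 → [6,8,8,9,9,7,9,7,9,6,8]
a[mid]=9>8: swap a[3],a[10]; hi=9 → [6,8,8,8,9,7,9,7,9,6,9]
a[mid]=8=8: mid=4
a[mid]=9>8: swap a[4],a[9]; hi=8 → [6,8,8,8,6,7,9,7,9,9,9]
a[mid]=6<8: swap a[1],a[4]; lo=2,mid=5 → [6,6,8,8,8,7,9,7,9,9,9]
a[mid]=7<8: swap a[2],a[5]; lo=3,mid=6 → [6,6,7,8,8,8,9,7,9,9,9]
a[mid]=9>8: swap a[6],a[8]; hi=7 → [6,6,7,8,8,8,9,7,9,9,9]
a[mid]=9>8: swap a[6],a[7]; hi=6 → [6,6,7,8,8,8,7,9,9,9,9]
a[mid]=7<8: swap a[3],a[6]; lo=4,mid=7 → [6,6,7,7,8,8,8,9,9,9,9]
end: lo=4, hi=6; a = [6,6,7,7,8,8,8,9,9,9,9]

(4, 6)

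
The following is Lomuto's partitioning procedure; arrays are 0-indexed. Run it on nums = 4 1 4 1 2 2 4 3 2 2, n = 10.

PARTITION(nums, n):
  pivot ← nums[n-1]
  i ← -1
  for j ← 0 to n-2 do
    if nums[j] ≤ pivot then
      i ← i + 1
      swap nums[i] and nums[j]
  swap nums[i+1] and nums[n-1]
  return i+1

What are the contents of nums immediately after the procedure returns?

pivot=2, i=-1
j=0: 4>2, skip
j=1: 1≤2, i=0, swap(0,1) ⇒ 1 4 4 1 2 2 4 3 2 2
j=2: 4>2, skip
j=3: 1≤2, i=1, swap(1,3) ⇒ 1 1 4 4 2 2 4 3 2 2
j=4: 2≤2, i=2, swap(2,4) ⇒ 1 1 2 4 4 2 4 3 2 2
j=5: 2≤2, i=3, swap(3,5) ⇒ 1 1 2 2 4 4 4 3 2 2
j=6: 4>2, skip
j=7: 3>2, skip
j=8: 2≤2, i=4, swap(4,8) ⇒ 1 1 2 2 2 4 4 3 4 2
swap(5,9) ⇒ 1 1 2 2 2 2 4 3 4 4; return 5

1 1 2 2 2 2 4 3 4 4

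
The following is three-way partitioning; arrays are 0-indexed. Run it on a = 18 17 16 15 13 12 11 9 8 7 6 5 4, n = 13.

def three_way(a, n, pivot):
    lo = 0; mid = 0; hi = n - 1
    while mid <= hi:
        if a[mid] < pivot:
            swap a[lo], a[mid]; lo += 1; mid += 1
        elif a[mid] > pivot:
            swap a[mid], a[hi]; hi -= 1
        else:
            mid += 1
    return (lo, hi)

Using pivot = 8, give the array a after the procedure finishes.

4 5 6 7 8 11 9 12 13 15 16 17 18

pivot = 8; lo=0, mid=0, hi=12
a[mid]=18>8: swap a[0],a[12]; hi=11 → 4 17 16 15 13 12 11 9 8 7 6 5 18
a[mid]=4<8: swap a[0],a[0]; lo=1,mid=1 → 4 17 16 15 13 12 11 9 8 7 6 5 18
a[mid]=17>8: swap a[1],a[11]; hi=10 → 4 5 16 15 13 12 11 9 8 7 6 17 18
a[mid]=5<8: swap a[1],a[1]; lo=2,mid=2 → 4 5 16 15 13 12 11 9 8 7 6 17 18
a[mid]=16>8: swap a[2],a[10]; hi=9 → 4 5 6 15 13 12 11 9 8 7 16 17 18
a[mid]=6<8: swap a[2],a[2]; lo=3,mid=3 → 4 5 6 15 13 12 11 9 8 7 16 17 18
a[mid]=15>8: swap a[3],a[9]; hi=8 → 4 5 6 7 13 12 11 9 8 15 16 17 18
a[mid]=7<8: swap a[3],a[3]; lo=4,mid=4 → 4 5 6 7 13 12 11 9 8 15 16 17 18
a[mid]=13>8: swap a[4],a[8]; hi=7 → 4 5 6 7 8 12 11 9 13 15 16 17 18
a[mid]=8=8: mid=5
a[mid]=12>8: swap a[5],a[7]; hi=6 → 4 5 6 7 8 9 11 12 13 15 16 17 18
a[mid]=9>8: swap a[5],a[6]; hi=5 → 4 5 6 7 8 11 9 12 13 15 16 17 18
a[mid]=11>8: swap a[5],a[5]; hi=4 → 4 5 6 7 8 11 9 12 13 15 16 17 18
end: lo=4, hi=4; a = 4 5 6 7 8 11 9 12 13 15 16 17 18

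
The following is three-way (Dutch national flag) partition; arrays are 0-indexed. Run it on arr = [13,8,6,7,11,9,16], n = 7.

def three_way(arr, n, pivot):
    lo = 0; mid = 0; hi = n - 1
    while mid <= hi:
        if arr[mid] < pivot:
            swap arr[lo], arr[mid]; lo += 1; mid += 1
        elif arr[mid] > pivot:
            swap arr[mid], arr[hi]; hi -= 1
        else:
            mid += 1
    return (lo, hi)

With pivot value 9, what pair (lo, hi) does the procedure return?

(3, 3)

pivot = 9; lo=0, mid=0, hi=6
arr[mid]=13>9: swap arr[0],arr[6]; hi=5 → [16,8,6,7,11,9,13]
arr[mid]=16>9: swap arr[0],arr[5]; hi=4 → [9,8,6,7,11,16,13]
arr[mid]=9=9: mid=1
arr[mid]=8<9: swap arr[0],arr[1]; lo=1,mid=2 → [8,9,6,7,11,16,13]
arr[mid]=6<9: swap arr[1],arr[2]; lo=2,mid=3 → [8,6,9,7,11,16,13]
arr[mid]=7<9: swap arr[2],arr[3]; lo=3,mid=4 → [8,6,7,9,11,16,13]
arr[mid]=11>9: swap arr[4],arr[4]; hi=3 → [8,6,7,9,11,16,13]
end: lo=3, hi=3; arr = [8,6,7,9,11,16,13]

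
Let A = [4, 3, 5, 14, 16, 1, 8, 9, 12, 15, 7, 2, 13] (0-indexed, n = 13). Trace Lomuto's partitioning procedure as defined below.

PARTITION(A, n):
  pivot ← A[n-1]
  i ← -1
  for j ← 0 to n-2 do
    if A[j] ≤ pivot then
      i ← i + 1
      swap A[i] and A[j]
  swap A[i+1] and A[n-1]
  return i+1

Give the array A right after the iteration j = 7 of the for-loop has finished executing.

pivot = A[12] = 13; i = -1
j=0: A[0]=4 ≤ 13 → i=0, swap A[0],A[0] (no change) → [4, 3, 5, 14, 16, 1, 8, 9, 12, 15, 7, 2, 13]
j=1: A[1]=3 ≤ 13 → i=1, swap A[1],A[1] (no change) → [4, 3, 5, 14, 16, 1, 8, 9, 12, 15, 7, 2, 13]
j=2: A[2]=5 ≤ 13 → i=2, swap A[2],A[2] (no change) → [4, 3, 5, 14, 16, 1, 8, 9, 12, 15, 7, 2, 13]
j=3: A[3]=14 > 13 → no swap
j=4: A[4]=16 > 13 → no swap
j=5: A[5]=1 ≤ 13 → i=3, swap A[3],A[5] → [4, 3, 5, 1, 16, 14, 8, 9, 12, 15, 7, 2, 13]
j=6: A[6]=8 ≤ 13 → i=4, swap A[4],A[6] → [4, 3, 5, 1, 8, 14, 16, 9, 12, 15, 7, 2, 13]
j=7: A[7]=9 ≤ 13 → i=5, swap A[5],A[7] → [4, 3, 5, 1, 8, 9, 16, 14, 12, 15, 7, 2, 13]
(after j=7) A = [4, 3, 5, 1, 8, 9, 16, 14, 12, 15, 7, 2, 13]

[4, 3, 5, 1, 8, 9, 16, 14, 12, 15, 7, 2, 13]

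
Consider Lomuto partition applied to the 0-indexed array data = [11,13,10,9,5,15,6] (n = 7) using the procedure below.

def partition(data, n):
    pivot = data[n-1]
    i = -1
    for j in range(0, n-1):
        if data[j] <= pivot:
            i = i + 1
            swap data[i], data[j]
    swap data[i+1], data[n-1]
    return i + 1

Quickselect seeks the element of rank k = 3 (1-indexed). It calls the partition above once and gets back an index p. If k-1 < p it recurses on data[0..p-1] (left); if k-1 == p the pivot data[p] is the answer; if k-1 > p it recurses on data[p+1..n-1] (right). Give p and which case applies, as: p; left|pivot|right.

1; right

pivot=6, i=-1
j=0: 11>6, skip
j=1: 13>6, skip
j=2: 10>6, skip
j=3: 9>6, skip
j=4: 5≤6, i=0, swap(0,4) ⇒ [5,13,10,9,11,15,6]
j=5: 15>6, skip
swap(1,6) ⇒ [5,6,10,9,11,15,13]; return 1
p = 1; k-1 = 2 > 1 ⇒ right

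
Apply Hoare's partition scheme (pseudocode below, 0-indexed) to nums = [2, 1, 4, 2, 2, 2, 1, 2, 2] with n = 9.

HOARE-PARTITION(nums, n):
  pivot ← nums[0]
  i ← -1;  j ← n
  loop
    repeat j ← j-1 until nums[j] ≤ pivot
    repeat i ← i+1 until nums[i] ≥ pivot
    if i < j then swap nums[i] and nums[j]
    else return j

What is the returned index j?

4

pivot = nums[0] = 2; i = -1, j = 9
j→8 (nums[8]=2≤2), i→0 (nums[0]=2≥2); i<j, swap → [2, 1, 4, 2, 2, 2, 1, 2, 2]
j→7 (nums[7]=2≤2), i→2 (nums[2]=4≥2); i<j, swap → [2, 1, 2, 2, 2, 2, 1, 4, 2]
j→6 (nums[6]=1≤2), i→3 (nums[3]=2≥2); i<j, swap → [2, 1, 2, 1, 2, 2, 2, 4, 2]
j→5 (nums[5]=2≤2), i→4 (nums[4]=2≥2); i<j, swap → [2, 1, 2, 1, 2, 2, 2, 4, 2]
j→4, i→5; i≥j, return j=4. nums = [2, 1, 2, 1, 2, 2, 2, 4, 2]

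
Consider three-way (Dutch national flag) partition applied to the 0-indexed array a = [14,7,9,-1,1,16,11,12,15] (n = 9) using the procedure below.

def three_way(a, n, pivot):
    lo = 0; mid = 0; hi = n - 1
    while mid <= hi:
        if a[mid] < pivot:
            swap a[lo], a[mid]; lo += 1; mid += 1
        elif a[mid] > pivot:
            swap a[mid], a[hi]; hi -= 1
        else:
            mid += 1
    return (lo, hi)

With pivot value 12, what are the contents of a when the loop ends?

pivot = 12; lo=0, mid=0, hi=8
a[mid]=14>12: swap a[0],a[8]; hi=7 → [15,7,9,-1,1,16,11,12,14]
a[mid]=15>12: swap a[0],a[7]; hi=6 → [12,7,9,-1,1,16,11,15,14]
a[mid]=12=12: mid=1
a[mid]=7<12: swap a[0],a[1]; lo=1,mid=2 → [7,12,9,-1,1,16,11,15,14]
a[mid]=9<12: swap a[1],a[2]; lo=2,mid=3 → [7,9,12,-1,1,16,11,15,14]
a[mid]=-1<12: swap a[2],a[3]; lo=3,mid=4 → [7,9,-1,12,1,16,11,15,14]
a[mid]=1<12: swap a[3],a[4]; lo=4,mid=5 → [7,9,-1,1,12,16,11,15,14]
a[mid]=16>12: swap a[5],a[6]; hi=5 → [7,9,-1,1,12,11,16,15,14]
a[mid]=11<12: swap a[4],a[5]; lo=5,mid=6 → [7,9,-1,1,11,12,16,15,14]
end: lo=5, hi=5; a = [7,9,-1,1,11,12,16,15,14]

[7,9,-1,1,11,12,16,15,14]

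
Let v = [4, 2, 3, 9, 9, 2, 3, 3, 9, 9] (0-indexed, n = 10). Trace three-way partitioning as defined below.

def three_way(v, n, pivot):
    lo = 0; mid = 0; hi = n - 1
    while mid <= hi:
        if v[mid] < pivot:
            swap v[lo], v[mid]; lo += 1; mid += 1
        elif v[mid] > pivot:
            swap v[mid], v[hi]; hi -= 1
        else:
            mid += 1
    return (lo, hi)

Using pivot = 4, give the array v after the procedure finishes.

pivot = 4; lo=0, mid=0, hi=9
v[mid]=4=4: mid=1
v[mid]=2<4: swap v[0],v[1]; lo=1,mid=2 → [2, 4, 3, 9, 9, 2, 3, 3, 9, 9]
v[mid]=3<4: swap v[1],v[2]; lo=2,mid=3 → [2, 3, 4, 9, 9, 2, 3, 3, 9, 9]
v[mid]=9>4: swap v[3],v[9]; hi=8 → [2, 3, 4, 9, 9, 2, 3, 3, 9, 9]
v[mid]=9>4: swap v[3],v[8]; hi=7 → [2, 3, 4, 9, 9, 2, 3, 3, 9, 9]
v[mid]=9>4: swap v[3],v[7]; hi=6 → [2, 3, 4, 3, 9, 2, 3, 9, 9, 9]
v[mid]=3<4: swap v[2],v[3]; lo=3,mid=4 → [2, 3, 3, 4, 9, 2, 3, 9, 9, 9]
v[mid]=9>4: swap v[4],v[6]; hi=5 → [2, 3, 3, 4, 3, 2, 9, 9, 9, 9]
v[mid]=3<4: swap v[3],v[4]; lo=4,mid=5 → [2, 3, 3, 3, 4, 2, 9, 9, 9, 9]
v[mid]=2<4: swap v[4],v[5]; lo=5,mid=6 → [2, 3, 3, 3, 2, 4, 9, 9, 9, 9]
end: lo=5, hi=5; v = [2, 3, 3, 3, 2, 4, 9, 9, 9, 9]

[2, 3, 3, 3, 2, 4, 9, 9, 9, 9]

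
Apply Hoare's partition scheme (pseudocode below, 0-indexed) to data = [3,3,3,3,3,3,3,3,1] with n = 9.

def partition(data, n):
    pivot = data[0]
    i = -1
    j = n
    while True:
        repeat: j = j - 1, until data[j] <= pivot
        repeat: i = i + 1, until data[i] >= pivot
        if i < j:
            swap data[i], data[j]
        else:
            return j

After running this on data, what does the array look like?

[1,3,3,3,3,3,3,3,3]

pivot = data[0] = 3; i = -1, j = 9
j→8 (data[8]=1≤3), i→0 (data[0]=3≥3); i<j, swap → [1,3,3,3,3,3,3,3,3]
j→7 (data[7]=3≤3), i→1 (data[1]=3≥3); i<j, swap → [1,3,3,3,3,3,3,3,3]
j→6 (data[6]=3≤3), i→2 (data[2]=3≥3); i<j, swap → [1,3,3,3,3,3,3,3,3]
j→5 (data[5]=3≤3), i→3 (data[3]=3≥3); i<j, swap → [1,3,3,3,3,3,3,3,3]
j→4, i→4; i≥j, return j=4. data = [1,3,3,3,3,3,3,3,3]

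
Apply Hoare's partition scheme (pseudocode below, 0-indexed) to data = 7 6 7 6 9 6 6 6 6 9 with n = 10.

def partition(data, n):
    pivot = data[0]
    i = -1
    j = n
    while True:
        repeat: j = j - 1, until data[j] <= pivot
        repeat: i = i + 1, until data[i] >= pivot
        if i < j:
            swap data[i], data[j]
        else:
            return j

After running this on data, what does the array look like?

pivot=7
j stops at 8 (6), i stops at 0 (7); swap ⇒ 6 6 7 6 9 6 6 6 7 9
j stops at 7 (6), i stops at 2 (7); swap ⇒ 6 6 6 6 9 6 6 7 7 9
j stops at 6 (6), i stops at 4 (9); swap ⇒ 6 6 6 6 6 6 9 7 7 9
j stops at 5, i stops at 6; i≥j ⇒ return 5. data=6 6 6 6 6 6 9 7 7 9

6 6 6 6 6 6 9 7 7 9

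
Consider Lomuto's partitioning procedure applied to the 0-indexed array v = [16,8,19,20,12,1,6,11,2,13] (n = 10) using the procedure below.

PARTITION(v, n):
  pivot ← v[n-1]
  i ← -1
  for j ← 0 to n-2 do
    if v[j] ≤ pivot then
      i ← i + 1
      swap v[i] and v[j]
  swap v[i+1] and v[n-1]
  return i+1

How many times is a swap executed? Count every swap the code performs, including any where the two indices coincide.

7

pivot=13, i=-1
j=0: 16>13, skip
j=1: 8≤13, i=0, swap(0,1) ⇒ [8,16,19,20,12,1,6,11,2,13]
j=2: 19>13, skip
j=3: 20>13, skip
j=4: 12≤13, i=1, swap(1,4) ⇒ [8,12,19,20,16,1,6,11,2,13]
j=5: 1≤13, i=2, swap(2,5) ⇒ [8,12,1,20,16,19,6,11,2,13]
j=6: 6≤13, i=3, swap(3,6) ⇒ [8,12,1,6,16,19,20,11,2,13]
j=7: 11≤13, i=4, swap(4,7) ⇒ [8,12,1,6,11,19,20,16,2,13]
j=8: 2≤13, i=5, swap(5,8) ⇒ [8,12,1,6,11,2,20,16,19,13]
swap(6,9) ⇒ [8,12,1,6,11,2,13,16,19,20]; return 6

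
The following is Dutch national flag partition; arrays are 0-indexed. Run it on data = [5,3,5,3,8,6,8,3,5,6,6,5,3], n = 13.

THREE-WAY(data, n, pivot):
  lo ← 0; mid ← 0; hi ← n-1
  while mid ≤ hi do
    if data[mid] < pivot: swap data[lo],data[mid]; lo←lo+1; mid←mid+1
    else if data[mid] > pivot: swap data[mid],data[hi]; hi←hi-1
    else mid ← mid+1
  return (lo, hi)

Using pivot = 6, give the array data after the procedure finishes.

[5,3,5,3,3,5,3,5,6,6,6,8,8]

pivot = 6; lo=0, mid=0, hi=12
data[mid]=5<6: swap data[0],data[0]; lo=1,mid=1 → [5,3,5,3,8,6,8,3,5,6,6,5,3]
data[mid]=3<6: swap data[1],data[1]; lo=2,mid=2 → [5,3,5,3,8,6,8,3,5,6,6,5,3]
data[mid]=5<6: swap data[2],data[2]; lo=3,mid=3 → [5,3,5,3,8,6,8,3,5,6,6,5,3]
data[mid]=3<6: swap data[3],data[3]; lo=4,mid=4 → [5,3,5,3,8,6,8,3,5,6,6,5,3]
data[mid]=8>6: swap data[4],data[12]; hi=11 → [5,3,5,3,3,6,8,3,5,6,6,5,8]
data[mid]=3<6: swap data[4],data[4]; lo=5,mid=5 → [5,3,5,3,3,6,8,3,5,6,6,5,8]
data[mid]=6=6: mid=6
data[mid]=8>6: swap data[6],data[11]; hi=10 → [5,3,5,3,3,6,5,3,5,6,6,8,8]
data[mid]=5<6: swap data[5],data[6]; lo=6,mid=7 → [5,3,5,3,3,5,6,3,5,6,6,8,8]
data[mid]=3<6: swap data[6],data[7]; lo=7,mid=8 → [5,3,5,3,3,5,3,6,5,6,6,8,8]
data[mid]=5<6: swap data[7],data[8]; lo=8,mid=9 → [5,3,5,3,3,5,3,5,6,6,6,8,8]
data[mid]=6=6: mid=10
data[mid]=6=6: mid=11
end: lo=8, hi=10; data = [5,3,5,3,3,5,3,5,6,6,6,8,8]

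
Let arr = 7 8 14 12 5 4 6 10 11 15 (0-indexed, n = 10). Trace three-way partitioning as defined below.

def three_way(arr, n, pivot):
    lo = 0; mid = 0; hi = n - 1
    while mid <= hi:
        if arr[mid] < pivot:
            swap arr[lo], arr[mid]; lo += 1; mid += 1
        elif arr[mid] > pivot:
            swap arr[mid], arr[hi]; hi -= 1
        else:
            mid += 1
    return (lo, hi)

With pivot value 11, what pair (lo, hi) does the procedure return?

pivot = 11; lo=0, mid=0, hi=9
arr[mid]=7<11: swap arr[0],arr[0]; lo=1,mid=1 → 7 8 14 12 5 4 6 10 11 15
arr[mid]=8<11: swap arr[1],arr[1]; lo=2,mid=2 → 7 8 14 12 5 4 6 10 11 15
arr[mid]=14>11: swap arr[2],arr[9]; hi=8 → 7 8 15 12 5 4 6 10 11 14
arr[mid]=15>11: swap arr[2],arr[8]; hi=7 → 7 8 11 12 5 4 6 10 15 14
arr[mid]=11=11: mid=3
arr[mid]=12>11: swap arr[3],arr[7]; hi=6 → 7 8 11 10 5 4 6 12 15 14
arr[mid]=10<11: swap arr[2],arr[3]; lo=3,mid=4 → 7 8 10 11 5 4 6 12 15 14
arr[mid]=5<11: swap arr[3],arr[4]; lo=4,mid=5 → 7 8 10 5 11 4 6 12 15 14
arr[mid]=4<11: swap arr[4],arr[5]; lo=5,mid=6 → 7 8 10 5 4 11 6 12 15 14
arr[mid]=6<11: swap arr[5],arr[6]; lo=6,mid=7 → 7 8 10 5 4 6 11 12 15 14
end: lo=6, hi=6; arr = 7 8 10 5 4 6 11 12 15 14

(6, 6)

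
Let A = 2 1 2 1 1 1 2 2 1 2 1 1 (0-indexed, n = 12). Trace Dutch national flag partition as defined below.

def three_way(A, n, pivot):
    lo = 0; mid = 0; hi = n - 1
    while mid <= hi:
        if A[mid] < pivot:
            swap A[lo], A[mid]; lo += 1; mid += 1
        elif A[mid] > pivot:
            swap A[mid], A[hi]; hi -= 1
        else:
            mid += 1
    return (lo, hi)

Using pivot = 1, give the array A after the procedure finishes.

1 1 1 1 1 1 1 2 2 2 2 2

lo=0 mid=0 hi=11
2>1: swap(0,11), hi=10 ⇒ 1 1 2 1 1 1 2 2 1 2 1 2
1=1: mid=1
1=1: mid=2
2>1: swap(2,10), hi=9 ⇒ 1 1 1 1 1 1 2 2 1 2 2 2
1=1: mid=3
1=1: mid=4
1=1: mid=5
1=1: mid=6
2>1: swap(6,9), hi=8 ⇒ 1 1 1 1 1 1 2 2 1 2 2 2
2>1: swap(6,8), hi=7 ⇒ 1 1 1 1 1 1 1 2 2 2 2 2
1=1: mid=7
2>1: swap(7,7), hi=6 ⇒ 1 1 1 1 1 1 1 2 2 2 2 2
done. lo=0 hi=6; A=1 1 1 1 1 1 1 2 2 2 2 2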